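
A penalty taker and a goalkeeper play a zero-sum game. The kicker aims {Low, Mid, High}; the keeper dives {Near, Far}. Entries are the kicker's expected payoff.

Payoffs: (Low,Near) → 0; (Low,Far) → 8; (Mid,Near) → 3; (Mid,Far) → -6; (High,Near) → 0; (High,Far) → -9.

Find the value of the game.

24/17

Row minima: Low → 0, Mid → -6, High → -9; maximin = 0.
Column maxima: Near → 3, Far → 8; minimax = 3.
0 ≠ 3, so there is no saddle point; optimal play is mixed.
High is strictly dominated by Mid, so the kicker never plays it.
On the remaining 2×2 (Low, Mid vs Near, Far):
Let the kicker play Low with probability p. Expected payoff against Near: 0p + 3(1−p) = −3p + 3; against Far: 8p + (-6)(1−p) = 14p − 6.
Setting these equal: −3p + 3 = 14p − 6 ⇒ −17p = -9 ⇒ p = 9/17, and the value is (-3)·(9/17) + 3 = 24/17.
For the keeper: with q = P(Near), equating Low's and Mid's payoffs gives −8q + 8 = 9q − 6 ⇒ q = 14/17.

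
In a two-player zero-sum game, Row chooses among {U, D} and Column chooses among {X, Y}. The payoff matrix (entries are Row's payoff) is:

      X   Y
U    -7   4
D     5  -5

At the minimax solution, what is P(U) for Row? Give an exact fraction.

Row minima: U → -7, D → -5; maximin = -5.
Column maxima: X → 5, Y → 4; minimax = 4.
-5 ≠ 4, so there is no saddle point; optimal play is mixed.
Let Row play U with probability p. Expected payoff against X: (-7)p + 5(1−p) = −12p + 5; against Y: 4p + (-5)(1−p) = 9p − 5.
Setting these equal: −12p + 5 = 9p − 5 ⇒ −21p = -10 ⇒ p = 10/21, and the value is (-12)·(10/21) + 5 = -5/7.
For Column: with q = P(X), equating U's and D's payoffs gives −11q + 4 = 10q − 5 ⇒ q = 3/7.

10/21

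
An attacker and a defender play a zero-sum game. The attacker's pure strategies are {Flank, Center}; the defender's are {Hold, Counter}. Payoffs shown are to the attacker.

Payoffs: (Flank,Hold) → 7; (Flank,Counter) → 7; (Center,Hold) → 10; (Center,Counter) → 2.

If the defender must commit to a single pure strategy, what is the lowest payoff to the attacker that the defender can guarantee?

Column maxima: Hold → 10, Counter → 7.
The smallest of these is 7.

7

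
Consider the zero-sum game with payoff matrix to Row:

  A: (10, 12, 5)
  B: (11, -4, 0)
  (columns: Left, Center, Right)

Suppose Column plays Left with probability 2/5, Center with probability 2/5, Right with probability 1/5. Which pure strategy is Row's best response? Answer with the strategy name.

A

Expected payoff of A: (2/5)·10 + (2/5)·12 + (1/5)·5 = 49/5.
Expected payoff of B: (2/5)·11 + (2/5)·(-4) + (1/5)·0 = 14/5.
The largest is 49/5, so Row's best response is A.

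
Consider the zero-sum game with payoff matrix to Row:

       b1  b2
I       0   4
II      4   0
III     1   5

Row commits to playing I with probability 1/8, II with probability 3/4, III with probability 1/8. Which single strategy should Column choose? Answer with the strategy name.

If Column plays b1, Row's expected payoff is (1/8)·0 + (3/4)·4 + (1/8)·1 = 25/8.
If Column plays b2, Row's expected payoff is (1/8)·4 + (3/4)·0 + (1/8)·5 = 9/8.
Column minimizes Row's payoff; the smallest is 9/8, so the best response is b2.

b2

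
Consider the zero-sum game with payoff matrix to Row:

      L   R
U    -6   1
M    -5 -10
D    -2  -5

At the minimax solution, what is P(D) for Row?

7/10

Row minima: U → -6, M → -10, D → -5; maximin = -5.
Column maxima: L → -2, R → 1; minimax = -2.
-5 ≠ -2, so there is no saddle point; optimal play is mixed.
M is strictly dominated by D, so Row never plays it.
On the remaining 2×2 (U, D vs L, R):
Let Row play U with probability p. Expected payoff against L: (-6)p + (-2)(1−p) = −4p − 2; against R: 1p + (-5)(1−p) = 6p − 5.
Setting these equal: −4p − 2 = 6p − 5 ⇒ −10p = -3 ⇒ p = 3/10, and the value is (-4)·(3/10) − 2 = -16/5.
For Column: with q = P(L), equating U's and D's payoffs gives −7q + 1 = 3q − 5 ⇒ q = 3/5.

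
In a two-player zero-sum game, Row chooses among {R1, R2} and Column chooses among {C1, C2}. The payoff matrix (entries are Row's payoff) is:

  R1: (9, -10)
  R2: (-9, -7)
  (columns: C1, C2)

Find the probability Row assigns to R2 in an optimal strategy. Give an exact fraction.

19/21

Row minima: R1 → -10, R2 → -9; maximin = -9.
Column maxima: C1 → 9, C2 → -7; minimax = -7.
-9 ≠ -7, so there is no saddle point; optimal play is mixed.
Let Row play R1 with probability p. Expected payoff against C1: 9p + (-9)(1−p) = 18p − 9; against C2: (-10)p + (-7)(1−p) = −3p − 7.
Setting these equal: 18p − 9 = −3p − 7 ⇒ 21p = 2 ⇒ p = 2/21, and the value is (18)·(2/21) − 9 = -51/7.
For Column: with q = P(C1), equating R1's and R2's payoffs gives 19q − 10 = −2q − 7 ⇒ q = 1/7.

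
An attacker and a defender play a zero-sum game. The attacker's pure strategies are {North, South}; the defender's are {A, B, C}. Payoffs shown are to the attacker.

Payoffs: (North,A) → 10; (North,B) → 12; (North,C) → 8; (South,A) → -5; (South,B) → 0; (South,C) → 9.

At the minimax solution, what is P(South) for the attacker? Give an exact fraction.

Row minima: North → 8, South → -5; maximin = 8.
Column maxima: A → 10, B → 12, C → 9; minimax = 9.
8 ≠ 9, so there is no saddle point; optimal play is mixed.
B is strictly dominated by A (it gives the attacker strictly more in every row), so the defender never plays it.
On the remaining 2×2 (North, South vs A, C):
Let the attacker play North with probability p. Expected payoff against A: 10p + (-5)(1−p) = 15p − 5; against C: 8p + 9(1−p) = −p + 9.
Setting these equal: 15p − 5 = −p + 9 ⇒ 16p = 14 ⇒ p = 7/8, and the value is (15)·(7/8) − 5 = 65/8.
For the defender: with q = P(A), equating North's and South's payoffs gives 2q + 8 = −14q + 9 ⇒ q = 1/16.

1/8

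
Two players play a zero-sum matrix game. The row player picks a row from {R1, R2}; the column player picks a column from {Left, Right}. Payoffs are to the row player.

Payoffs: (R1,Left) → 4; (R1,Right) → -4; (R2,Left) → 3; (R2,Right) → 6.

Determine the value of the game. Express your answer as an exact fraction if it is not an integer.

36/11

Row minima: R1 → -4, R2 → 3; maximin = 3.
Column maxima: Left → 4, Right → 6; minimax = 4.
3 ≠ 4, so there is no saddle point; optimal play is mixed.
Let the row player play R1 with probability p. Expected payoff against Left: 4p + 3(1−p) = p + 3; against Right: (-4)p + 6(1−p) = −10p + 6.
Setting these equal: p + 3 = −10p + 6 ⇒ 11p = 3 ⇒ p = 3/11, and the value is (1)·(3/11) + 3 = 36/11.
For the column player: with q = P(Left), equating R1's and R2's payoffs gives 8q − 4 = −3q + 6 ⇒ q = 10/11.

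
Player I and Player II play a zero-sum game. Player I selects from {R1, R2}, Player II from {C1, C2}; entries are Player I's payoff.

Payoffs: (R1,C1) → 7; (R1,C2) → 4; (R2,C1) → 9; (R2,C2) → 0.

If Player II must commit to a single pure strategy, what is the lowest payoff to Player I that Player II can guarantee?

Column maxima: C1 → 9, C2 → 4.
The smallest of these is 4.

4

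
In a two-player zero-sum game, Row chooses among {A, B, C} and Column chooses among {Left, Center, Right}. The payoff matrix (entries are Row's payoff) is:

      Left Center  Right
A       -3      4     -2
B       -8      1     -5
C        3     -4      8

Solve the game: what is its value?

0

Row minima: A → -3, B → -8, C → -4; maximin = -3.
Column maxima: Left → 3, Center → 4, Right → 8; minimax = 3.
-3 ≠ 3, so there is no saddle point; optimal play is mixed.
B is strictly dominated by A, so Row never plays it.
Right is strictly dominated by Left (it gives Row strictly more in every row), so Column never plays it.
On the remaining 2×2 (A, C vs Left, Center):
Let Row play A with probability p. Expected payoff against Left: (-3)p + 3(1−p) = −6p + 3; against Center: 4p + (-4)(1−p) = 8p − 4.
Setting these equal: −6p + 3 = 8p − 4 ⇒ −14p = -7 ⇒ p = 1/2, and the value is (-6)·(1/2) + 3 = 0.
For Column: with q = P(Left), equating A's and C's payoffs gives −7q + 4 = 7q − 4 ⇒ q = 4/7.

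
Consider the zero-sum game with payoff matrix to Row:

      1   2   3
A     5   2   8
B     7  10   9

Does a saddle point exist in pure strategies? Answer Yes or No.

Row minima: A → 2, B → 7; maximin = 7.
Column maxima: 1 → 7, 2 → 10, 3 → 9; minimax = 7.
maximin = minimax = 7, so a saddle point exists.

Yes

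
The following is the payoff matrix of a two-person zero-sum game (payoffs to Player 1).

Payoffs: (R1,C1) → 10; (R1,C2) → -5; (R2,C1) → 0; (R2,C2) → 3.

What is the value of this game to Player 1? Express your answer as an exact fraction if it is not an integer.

5/3

Row minima: R1 → -5, R2 → 0; maximin = 0.
Column maxima: C1 → 10, C2 → 3; minimax = 3.
0 ≠ 3, so there is no saddle point; optimal play is mixed.
Let Player 1 play R1 with probability p. Expected payoff against C1: 10p + 0(1−p) = 10p; against C2: (-5)p + 3(1−p) = −8p + 3.
Setting these equal: 10p = −8p + 3 ⇒ 18p = 3 ⇒ p = 1/6, and the value is (10)·(1/6) = 5/3.
For Player 2: with q = P(C1), equating R1's and R2's payoffs gives 15q − 5 = −3q + 3 ⇒ q = 4/9.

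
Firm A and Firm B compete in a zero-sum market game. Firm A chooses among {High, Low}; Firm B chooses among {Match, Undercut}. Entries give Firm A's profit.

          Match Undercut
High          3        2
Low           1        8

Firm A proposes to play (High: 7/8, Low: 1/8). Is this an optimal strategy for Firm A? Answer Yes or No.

Yes

Against Match this mix gives (7/8)·3 + (1/8)·1 = 11/4.
Against Undercut this mix gives (7/8)·2 + (1/8)·8 = 11/4.
All of Firm B's active replies (Match, Undercut) yield 11/4, and no column does worse for Firm A. The mix makes Firm B indifferent and guarantees 11/4, so it is optimal.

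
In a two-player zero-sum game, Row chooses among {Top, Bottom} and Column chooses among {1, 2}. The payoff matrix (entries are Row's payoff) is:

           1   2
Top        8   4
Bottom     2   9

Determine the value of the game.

64/11

Row minima: Top → 4, Bottom → 2; maximin = 4.
Column maxima: 1 → 8, 2 → 9; minimax = 8.
4 ≠ 8, so there is no saddle point; optimal play is mixed.
Let Row play Top with probability p. Expected payoff against 1: 8p + 2(1−p) = 6p + 2; against 2: 4p + 9(1−p) = −5p + 9.
Setting these equal: 6p + 2 = −5p + 9 ⇒ 11p = 7 ⇒ p = 7/11, and the value is (6)·(7/11) + 2 = 64/11.
For Column: with q = P(1), equating Top's and Bottom's payoffs gives 4q + 4 = −7q + 9 ⇒ q = 5/11.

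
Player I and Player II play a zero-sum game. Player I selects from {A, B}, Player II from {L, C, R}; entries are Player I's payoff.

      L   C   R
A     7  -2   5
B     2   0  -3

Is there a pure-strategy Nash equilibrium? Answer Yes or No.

Row minima: A → -2, B → -3; maximin = -2.
Column maxima: L → 7, C → 0, R → 5; minimax = 0.
-2 ≠ 0, so no pure-strategy equilibrium exists.

No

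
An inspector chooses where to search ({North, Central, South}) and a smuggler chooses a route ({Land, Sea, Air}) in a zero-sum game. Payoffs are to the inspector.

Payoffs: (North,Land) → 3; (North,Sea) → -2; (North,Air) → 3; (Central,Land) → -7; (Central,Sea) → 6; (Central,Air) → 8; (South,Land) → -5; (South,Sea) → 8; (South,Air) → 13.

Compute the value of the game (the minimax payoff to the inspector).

7/9

Row minima: North → -2, Central → -7, South → -5; maximin = -2.
Column maxima: Land → 3, Sea → 8, Air → 13; minimax = 3.
-2 ≠ 3, so there is no saddle point; optimal play is mixed.
Central is strictly dominated by South, so the inspector never plays it.
Air is strictly dominated by Sea (it gives the inspector strictly more in every row), so the smuggler never plays it.
On the remaining 2×2 (North, South vs Land, Sea):
Let the inspector play North with probability p. Expected payoff against Land: 3p + (-5)(1−p) = 8p − 5; against Sea: (-2)p + 8(1−p) = −10p + 8.
Setting these equal: 8p − 5 = −10p + 8 ⇒ 18p = 13 ⇒ p = 13/18, and the value is (8)·(13/18) − 5 = 7/9.
For the smuggler: with q = P(Land), equating North's and South's payoffs gives 5q − 2 = −13q + 8 ⇒ q = 5/9.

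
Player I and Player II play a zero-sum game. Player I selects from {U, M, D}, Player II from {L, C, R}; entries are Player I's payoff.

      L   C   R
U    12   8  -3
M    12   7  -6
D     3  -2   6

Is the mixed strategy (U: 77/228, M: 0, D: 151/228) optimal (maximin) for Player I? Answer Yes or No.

Against L this mix gives (77/228)·12 + (151/228)·3 = 459/76.
Against C this mix gives (77/228)·8 + (151/228)·(-2) = 157/114.
Against R this mix gives (77/228)·(-3) + (151/228)·6 = 225/76.
Player II will play C, holding Player I to 157/114. Shifting weight toward the row that does better against C would raise this floor (the equalizing mix achieves 42/19 against both C and R), so the proposed strategy is not optimal.

No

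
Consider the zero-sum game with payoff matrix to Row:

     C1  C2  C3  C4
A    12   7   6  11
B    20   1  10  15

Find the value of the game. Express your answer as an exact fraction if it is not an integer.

Row minima: A → 6, B → 1; maximin = 6.
Column maxima: C1 → 20, C2 → 7, C3 → 10, C4 → 15; minimax = 7.
6 ≠ 7, so there is no saddle point; optimal play is mixed.
C1 is strictly dominated by C2 (it gives Row strictly more in every row), so Column never plays it.
C4 is strictly dominated by C2 (it gives Row strictly more in every row), so Column never plays it.
On the remaining 2×2 (A, B vs C2, C3):
Let Row play A with probability p. Expected payoff against C2: 7p + 1(1−p) = 6p + 1; against C3: 6p + 10(1−p) = −4p + 10.
Setting these equal: 6p + 1 = −4p + 10 ⇒ 10p = 9 ⇒ p = 9/10, and the value is (6)·(9/10) + 1 = 32/5.
For Column: with q = P(C2), equating A's and B's payoffs gives q + 6 = −9q + 10 ⇒ q = 2/5.

32/5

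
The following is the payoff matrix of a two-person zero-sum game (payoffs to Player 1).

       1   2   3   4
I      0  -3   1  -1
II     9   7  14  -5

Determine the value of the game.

-11/7

Row minima: I → -3, II → -5; maximin = -3.
Column maxima: 1 → 9, 2 → 7, 3 → 14, 4 → -1; minimax = -1.
-3 ≠ -1, so there is no saddle point; optimal play is mixed.
1 is strictly dominated by 2 (it gives Player 1 strictly more in every row), so Player 2 never plays it.
3 is strictly dominated by 2 (it gives Player 1 strictly more in every row), so Player 2 never plays it.
On the remaining 2×2 (I, II vs 2, 4):
Let Player 1 play I with probability p. Expected payoff against 2: (-3)p + 7(1−p) = −10p + 7; against 4: (-1)p + (-5)(1−p) = 4p − 5.
Setting these equal: −10p + 7 = 4p − 5 ⇒ −14p = -12 ⇒ p = 6/7, and the value is (-10)·(6/7) + 7 = -11/7.
For Player 2: with q = P(2), equating I's and II's payoffs gives −2q − 1 = 12q − 5 ⇒ q = 2/7.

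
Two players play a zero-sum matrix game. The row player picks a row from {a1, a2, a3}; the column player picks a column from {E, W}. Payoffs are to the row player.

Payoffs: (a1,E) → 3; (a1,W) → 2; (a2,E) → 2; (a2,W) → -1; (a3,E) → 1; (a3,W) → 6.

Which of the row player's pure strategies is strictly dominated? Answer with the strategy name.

a1 gives a strictly higher payoff than a2 against every column: 3 > 2, 2 > -1.
So a2 is strictly dominated and the row player never plays it.

a2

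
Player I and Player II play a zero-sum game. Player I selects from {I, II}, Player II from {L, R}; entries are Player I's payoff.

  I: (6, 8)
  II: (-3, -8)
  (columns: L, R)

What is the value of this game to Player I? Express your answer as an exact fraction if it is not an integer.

6

Row minima: I → 6, II → -8; maximin = 6.
Column maxima: L → 6, R → 8; minimax = 6.
Since maximin = minimax = 6, there is a saddle point and the value is 6.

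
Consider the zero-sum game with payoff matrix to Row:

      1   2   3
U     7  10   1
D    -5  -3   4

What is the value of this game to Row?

11/5

Row minima: U → 1, D → -5; maximin = 1.
Column maxima: 1 → 7, 2 → 10, 3 → 4; minimax = 4.
1 ≠ 4, so there is no saddle point; optimal play is mixed.
2 is strictly dominated by 1 (it gives Row strictly more in every row), so Column never plays it.
On the remaining 2×2 (U, D vs 1, 3):
Let Row play U with probability p. Expected payoff against 1: 7p + (-5)(1−p) = 12p − 5; against 3: 1p + 4(1−p) = −3p + 4.
Setting these equal: 12p − 5 = −3p + 4 ⇒ 15p = 9 ⇒ p = 3/5, and the value is (12)·(3/5) − 5 = 11/5.
For Column: with q = P(1), equating U's and D's payoffs gives 6q + 1 = −9q + 4 ⇒ q = 1/5.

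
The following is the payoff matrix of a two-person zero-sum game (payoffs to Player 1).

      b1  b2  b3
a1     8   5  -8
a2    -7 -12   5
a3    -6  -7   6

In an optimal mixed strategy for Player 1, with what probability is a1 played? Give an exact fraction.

Row minima: a1 → -8, a2 → -12, a3 → -7; maximin = -7.
Column maxima: b1 → 8, b2 → 5, b3 → 6; minimax = 5.
-7 ≠ 5, so there is no saddle point; optimal play is mixed.
a2 is strictly dominated by a3, so Player 1 never plays it.
b1 is strictly dominated by b2 (it gives Player 1 strictly more in every row), so Player 2 never plays it.
On the remaining 2×2 (a1, a3 vs b2, b3):
Let Player 1 play a1 with probability p. Expected payoff against b2: 5p + (-7)(1−p) = 12p − 7; against b3: (-8)p + 6(1−p) = −14p + 6.
Setting these equal: 12p − 7 = −14p + 6 ⇒ 26p = 13 ⇒ p = 1/2, and the value is (12)·(1/2) − 7 = -1.
For Player 2: with q = P(b2), equating a1's and a3's payoffs gives 13q − 8 = −13q + 6 ⇒ q = 7/13.

1/2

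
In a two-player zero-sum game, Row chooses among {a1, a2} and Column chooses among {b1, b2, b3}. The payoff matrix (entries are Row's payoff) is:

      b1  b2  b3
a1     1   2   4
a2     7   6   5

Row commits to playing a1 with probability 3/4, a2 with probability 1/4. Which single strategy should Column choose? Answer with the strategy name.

b1

If Column plays b1, Row's expected payoff is (3/4)·1 + (1/4)·7 = 5/2.
If Column plays b2, Row's expected payoff is (3/4)·2 + (1/4)·6 = 3.
If Column plays b3, Row's expected payoff is (3/4)·4 + (1/4)·5 = 17/4.
Column minimizes Row's payoff; the smallest is 5/2, so the best response is b1.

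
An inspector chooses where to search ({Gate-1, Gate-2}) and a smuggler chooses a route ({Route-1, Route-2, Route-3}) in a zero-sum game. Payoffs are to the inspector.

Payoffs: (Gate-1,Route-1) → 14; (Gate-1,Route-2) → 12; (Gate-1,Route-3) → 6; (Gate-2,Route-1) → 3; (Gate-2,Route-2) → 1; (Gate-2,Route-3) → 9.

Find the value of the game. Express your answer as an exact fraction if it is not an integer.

51/7

Row minima: Gate-1 → 6, Gate-2 → 1; maximin = 6.
Column maxima: Route-1 → 14, Route-2 → 12, Route-3 → 9; minimax = 9.
6 ≠ 9, so there is no saddle point; optimal play is mixed.
Route-1 is strictly dominated by Route-2 (it gives the inspector strictly more in every row), so the smuggler never plays it.
On the remaining 2×2 (Gate-1, Gate-2 vs Route-2, Route-3):
Let the inspector play Gate-1 with probability p. Expected payoff against Route-2: 12p + 1(1−p) = 11p + 1; against Route-3: 6p + 9(1−p) = −3p + 9.
Setting these equal: 11p + 1 = −3p + 9 ⇒ 14p = 8 ⇒ p = 4/7, and the value is (11)·(4/7) + 1 = 51/7.
For the smuggler: with q = P(Route-2), equating Gate-1's and Gate-2's payoffs gives 6q + 6 = −8q + 9 ⇒ q = 3/14.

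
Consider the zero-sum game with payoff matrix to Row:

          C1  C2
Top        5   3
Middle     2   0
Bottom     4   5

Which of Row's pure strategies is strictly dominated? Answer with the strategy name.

Middle

Top gives a strictly higher payoff than Middle against every column: 5 > 2, 3 > 0.
So Middle is strictly dominated and Row never plays it.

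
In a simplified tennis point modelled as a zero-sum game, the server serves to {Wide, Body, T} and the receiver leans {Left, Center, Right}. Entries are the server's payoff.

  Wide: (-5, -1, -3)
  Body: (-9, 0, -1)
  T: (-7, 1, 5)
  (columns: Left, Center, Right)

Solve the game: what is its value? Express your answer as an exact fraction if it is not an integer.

Row minima: Wide → -5, Body → -9, T → -7; maximin = -5.
Column maxima: Left → -5, Center → 1, Right → 5; minimax = -5.
Since maximin = minimax = -5, there is a saddle point and the value is -5.

-5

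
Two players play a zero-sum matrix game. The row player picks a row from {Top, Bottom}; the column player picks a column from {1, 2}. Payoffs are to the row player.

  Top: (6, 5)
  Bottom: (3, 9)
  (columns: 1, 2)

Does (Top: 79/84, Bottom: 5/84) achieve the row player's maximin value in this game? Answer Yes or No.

No

Against 1 this mix gives (79/84)·6 + (5/84)·3 = 163/28.
Against 2 this mix gives (79/84)·5 + (5/84)·9 = 110/21.
The column player will play 2, holding the row player to 110/21. Shifting weight toward the row that does better against 2 would raise this floor (the equalizing mix achieves 39/7 against both 2 and 1), so the proposed strategy is not optimal.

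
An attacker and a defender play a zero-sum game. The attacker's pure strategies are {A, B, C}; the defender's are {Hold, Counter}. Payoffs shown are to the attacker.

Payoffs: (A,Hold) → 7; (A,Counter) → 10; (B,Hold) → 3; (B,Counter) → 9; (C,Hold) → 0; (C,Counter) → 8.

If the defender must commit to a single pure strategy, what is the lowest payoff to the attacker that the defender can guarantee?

Column maxima: Hold → 7, Counter → 10.
The smallest of these is 7.

7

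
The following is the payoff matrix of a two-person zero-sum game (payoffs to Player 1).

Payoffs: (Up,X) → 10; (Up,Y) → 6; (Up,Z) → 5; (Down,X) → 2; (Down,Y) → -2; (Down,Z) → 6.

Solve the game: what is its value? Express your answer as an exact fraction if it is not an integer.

46/9

Row minima: Up → 5, Down → -2; maximin = 5.
Column maxima: X → 10, Y → 6, Z → 6; minimax = 6.
5 ≠ 6, so there is no saddle point; optimal play is mixed.
X is strictly dominated by Y (it gives Player 1 strictly more in every row), so Player 2 never plays it.
On the remaining 2×2 (Up, Down vs Y, Z):
Let Player 1 play Up with probability p. Expected payoff against Y: 6p + (-2)(1−p) = 8p − 2; against Z: 5p + 6(1−p) = −p + 6.
Setting these equal: 8p − 2 = −p + 6 ⇒ 9p = 8 ⇒ p = 8/9, and the value is (8)·(8/9) − 2 = 46/9.
For Player 2: with q = P(Y), equating Up's and Down's payoffs gives q + 5 = −8q + 6 ⇒ q = 1/9.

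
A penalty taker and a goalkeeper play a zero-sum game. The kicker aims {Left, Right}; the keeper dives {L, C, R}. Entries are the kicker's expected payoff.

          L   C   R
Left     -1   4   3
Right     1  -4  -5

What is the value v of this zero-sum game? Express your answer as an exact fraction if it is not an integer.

Row minima: Left → -1, Right → -5; maximin = -1.
Column maxima: L → 1, C → 4, R → 3; minimax = 1.
-1 ≠ 1, so there is no saddle point; optimal play is mixed.
C is strictly dominated by R (it gives the kicker strictly more in every row), so the keeper never plays it.
On the remaining 2×2 (Left, Right vs L, R):
Let the kicker play Left with probability p. Expected payoff against L: (-1)p + 1(1−p) = −2p + 1; against R: 3p + (-5)(1−p) = 8p − 5.
Setting these equal: −2p + 1 = 8p − 5 ⇒ −10p = -6 ⇒ p = 3/5, and the value is (-2)·(3/5) + 1 = -1/5.
For the keeper: with q = P(L), equating Left's and Right's payoffs gives −4q + 3 = 6q − 5 ⇒ q = 4/5.

-1/5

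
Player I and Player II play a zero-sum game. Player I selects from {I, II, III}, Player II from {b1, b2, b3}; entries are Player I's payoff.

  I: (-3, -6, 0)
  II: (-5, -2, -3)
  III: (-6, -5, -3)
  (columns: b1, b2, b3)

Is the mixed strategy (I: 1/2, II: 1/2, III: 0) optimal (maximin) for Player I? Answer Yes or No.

Against b1 this mix gives (1/2)·(-3) + (1/2)·(-5) = -4.
Against b2 this mix gives (1/2)·(-6) + (1/2)·(-2) = -4.
Against b3 this mix gives (1/2)·0 + (1/2)·(-3) = -3/2.
All of Player II's active replies (b1, b2) yield -4, and no column does worse for Player I. The mix makes Player II indifferent and guarantees -4, so it is optimal.

Yes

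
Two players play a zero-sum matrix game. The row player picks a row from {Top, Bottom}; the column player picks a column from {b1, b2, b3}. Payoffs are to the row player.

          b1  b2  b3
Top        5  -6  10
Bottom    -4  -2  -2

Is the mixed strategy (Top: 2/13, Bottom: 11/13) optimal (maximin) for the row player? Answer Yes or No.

Yes

Against b1 this mix gives (2/13)·5 + (11/13)·(-4) = -34/13.
Against b2 this mix gives (2/13)·(-6) + (11/13)·(-2) = -34/13.
Against b3 this mix gives (2/13)·10 + (11/13)·(-2) = -2/13.
All of the column player's active replies (b1, b2) yield -34/13, and no column does worse for the row player. The mix makes the column player indifferent and guarantees -34/13, so it is optimal.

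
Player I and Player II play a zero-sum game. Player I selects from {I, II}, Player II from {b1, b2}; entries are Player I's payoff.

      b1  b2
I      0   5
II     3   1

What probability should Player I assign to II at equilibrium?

5/7

Row minima: I → 0, II → 1; maximin = 1.
Column maxima: b1 → 3, b2 → 5; minimax = 3.
1 ≠ 3, so there is no saddle point; optimal play is mixed.
Let Player I play I with probability p. Expected payoff against b1: 0p + 3(1−p) = −3p + 3; against b2: 5p + 1(1−p) = 4p + 1.
Setting these equal: −3p + 3 = 4p + 1 ⇒ −7p = -2 ⇒ p = 2/7, and the value is (-3)·(2/7) + 3 = 15/7.
For Player II: with q = P(b1), equating I's and II's payoffs gives −5q + 5 = 2q + 1 ⇒ q = 4/7.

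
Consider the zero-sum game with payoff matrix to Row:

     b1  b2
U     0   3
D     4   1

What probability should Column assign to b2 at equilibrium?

Row minima: U → 0, D → 1; maximin = 1.
Column maxima: b1 → 4, b2 → 3; minimax = 3.
1 ≠ 3, so there is no saddle point; optimal play is mixed.
Let Row play U with probability p. Expected payoff against b1: 0p + 4(1−p) = −4p + 4; against b2: 3p + 1(1−p) = 2p + 1.
Setting these equal: −4p + 4 = 2p + 1 ⇒ −6p = -3 ⇒ p = 1/2, and the value is (-4)·(1/2) + 4 = 2.
For Column: with q = P(b1), equating U's and D's payoffs gives −3q + 3 = 3q + 1 ⇒ q = 1/3.

2/3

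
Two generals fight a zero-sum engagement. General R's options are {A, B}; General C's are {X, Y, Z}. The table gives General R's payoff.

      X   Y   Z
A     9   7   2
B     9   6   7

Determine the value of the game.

Row minima: A → 2, B → 6; maximin = 6.
Column maxima: X → 9, Y → 7, Z → 7; minimax = 7.
6 ≠ 7, so there is no saddle point; optimal play is mixed.
X is strictly dominated by Y (it gives General R strictly more in every row), so General C never plays it.
On the remaining 2×2 (A, B vs Y, Z):
Let General R play A with probability p. Expected payoff against Y: 7p + 6(1−p) = p + 6; against Z: 2p + 7(1−p) = −5p + 7.
Setting these equal: p + 6 = −5p + 7 ⇒ 6p = 1 ⇒ p = 1/6, and the value is (1)·(1/6) + 6 = 37/6.
For General C: with q = P(Y), equating A's and B's payoffs gives 5q + 2 = −q + 7 ⇒ q = 5/6.

37/6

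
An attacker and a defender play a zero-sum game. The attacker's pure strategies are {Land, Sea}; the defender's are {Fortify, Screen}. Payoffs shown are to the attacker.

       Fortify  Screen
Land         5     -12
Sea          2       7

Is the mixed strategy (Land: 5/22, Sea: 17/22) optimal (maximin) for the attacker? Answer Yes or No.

Against Fortify this mix gives (5/22)·5 + (17/22)·2 = 59/22.
Against Screen this mix gives (5/22)·(-12) + (17/22)·7 = 59/22.
All of the defender's active replies (Fortify, Screen) yield 59/22, and no column does worse for the attacker. The mix makes the defender indifferent and guarantees 59/22, so it is optimal.

Yes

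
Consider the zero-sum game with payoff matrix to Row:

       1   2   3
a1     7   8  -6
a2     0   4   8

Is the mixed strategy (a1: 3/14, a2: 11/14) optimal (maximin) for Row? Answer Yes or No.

No

Against 1 this mix gives (3/14)·7 + (11/14)·0 = 3/2.
Against 2 this mix gives (3/14)·8 + (11/14)·4 = 34/7.
Against 3 this mix gives (3/14)·(-6) + (11/14)·8 = 5.
Column will play 1, holding Row to 3/2. Shifting weight toward the row that does better against 1 would raise this floor (the equalizing mix achieves 8/3 against both 1 and 3), so the proposed strategy is not optimal.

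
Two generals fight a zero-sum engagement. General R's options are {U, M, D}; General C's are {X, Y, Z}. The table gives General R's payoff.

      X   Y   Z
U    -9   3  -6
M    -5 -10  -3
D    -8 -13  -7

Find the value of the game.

Row minima: U → -9, M → -10, D → -13; maximin = -9.
Column maxima: X → -5, Y → 3, Z → -3; minimax = -5.
-9 ≠ -5, so there is no saddle point; optimal play is mixed.
D is strictly dominated by M, so General R never plays it.
Z is strictly dominated by X (it gives General R strictly more in every row), so General C never plays it.
On the remaining 2×2 (U, M vs X, Y):
Let General R play U with probability p. Expected payoff against X: (-9)p + (-5)(1−p) = −4p − 5; against Y: 3p + (-10)(1−p) = 13p − 10.
Setting these equal: −4p − 5 = 13p − 10 ⇒ −17p = -5 ⇒ p = 5/17, and the value is (-4)·(5/17) − 5 = -105/17.
For General C: with q = P(X), equating U's and M's payoffs gives −12q + 3 = 5q − 10 ⇒ q = 13/17.

-105/17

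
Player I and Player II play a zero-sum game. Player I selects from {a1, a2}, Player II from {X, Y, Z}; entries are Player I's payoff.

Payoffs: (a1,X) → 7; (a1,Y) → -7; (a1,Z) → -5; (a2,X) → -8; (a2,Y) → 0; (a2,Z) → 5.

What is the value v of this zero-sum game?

Row minima: a1 → -7, a2 → -8; maximin = -7.
Column maxima: X → 7, Y → 0, Z → 5; minimax = 0.
-7 ≠ 0, so there is no saddle point; optimal play is mixed.
Z is strictly dominated by Y (it gives Player I strictly more in every row), so Player II never plays it.
On the remaining 2×2 (a1, a2 vs X, Y):
Let Player I play a1 with probability p. Expected payoff against X: 7p + (-8)(1−p) = 15p − 8; against Y: (-7)p + 0(1−p) = −7p.
Setting these equal: 15p − 8 = −7p ⇒ 22p = 8 ⇒ p = 4/11, and the value is (15)·(4/11) − 8 = -28/11.
For Player II: with q = P(X), equating a1's and a2's payoffs gives 14q − 7 = −8q ⇒ q = 7/22.

-28/11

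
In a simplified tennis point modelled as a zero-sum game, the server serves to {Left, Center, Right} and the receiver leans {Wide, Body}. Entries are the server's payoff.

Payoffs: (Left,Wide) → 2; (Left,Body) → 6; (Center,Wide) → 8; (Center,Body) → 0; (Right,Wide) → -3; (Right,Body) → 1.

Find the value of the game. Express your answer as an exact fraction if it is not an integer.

4

Row minima: Left → 2, Center → 0, Right → -3; maximin = 2.
Column maxima: Wide → 8, Body → 6; minimax = 6.
2 ≠ 6, so there is no saddle point; optimal play is mixed.
Right is strictly dominated by Left, so the server never plays it.
On the remaining 2×2 (Left, Center vs Wide, Body):
Let the server play Left with probability p. Expected payoff against Wide: 2p + 8(1−p) = −6p + 8; against Body: 6p + 0(1−p) = 6p.
Setting these equal: −6p + 8 = 6p ⇒ −12p = -8 ⇒ p = 2/3, and the value is (-6)·(2/3) + 8 = 4.
For the receiver: with q = P(Wide), equating Left's and Center's payoffs gives −4q + 6 = 8q ⇒ q = 1/2.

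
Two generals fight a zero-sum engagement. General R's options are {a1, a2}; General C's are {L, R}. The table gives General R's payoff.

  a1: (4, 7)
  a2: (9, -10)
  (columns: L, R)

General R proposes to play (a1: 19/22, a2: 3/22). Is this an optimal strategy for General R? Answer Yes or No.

Yes

Against L this mix gives (19/22)·4 + (3/22)·9 = 103/22.
Against R this mix gives (19/22)·7 + (3/22)·(-10) = 103/22.
All of General C's active replies (L, R) yield 103/22, and no column does worse for General R. The mix makes General C indifferent and guarantees 103/22, so it is optimal.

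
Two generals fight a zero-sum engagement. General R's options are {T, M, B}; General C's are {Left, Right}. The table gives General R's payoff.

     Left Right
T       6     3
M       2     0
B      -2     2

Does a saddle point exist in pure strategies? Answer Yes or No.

Row minima: T → 3, M → 0, B → -2; maximin = 3.
Column maxima: Left → 6, Right → 3; minimax = 3.
maximin = minimax = 3, so a saddle point exists.

Yes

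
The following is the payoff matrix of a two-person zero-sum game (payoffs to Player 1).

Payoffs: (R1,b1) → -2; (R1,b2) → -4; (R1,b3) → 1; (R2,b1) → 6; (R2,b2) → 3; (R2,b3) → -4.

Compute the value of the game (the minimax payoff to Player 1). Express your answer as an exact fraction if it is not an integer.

Row minima: R1 → -4, R2 → -4; maximin = -4.
Column maxima: b1 → 6, b2 → 3, b3 → 1; minimax = 1.
-4 ≠ 1, so there is no saddle point; optimal play is mixed.
b1 is strictly dominated by b2 (it gives Player 1 strictly more in every row), so Player 2 never plays it.
On the remaining 2×2 (R1, R2 vs b2, b3):
Let Player 1 play R1 with probability p. Expected payoff against b2: (-4)p + 3(1−p) = −7p + 3; against b3: 1p + (-4)(1−p) = 5p − 4.
Setting these equal: −7p + 3 = 5p − 4 ⇒ −12p = -7 ⇒ p = 7/12, and the value is (-7)·(7/12) + 3 = -13/12.
For Player 2: with q = P(b2), equating R1's and R2's payoffs gives −5q + 1 = 7q − 4 ⇒ q = 5/12.

-13/12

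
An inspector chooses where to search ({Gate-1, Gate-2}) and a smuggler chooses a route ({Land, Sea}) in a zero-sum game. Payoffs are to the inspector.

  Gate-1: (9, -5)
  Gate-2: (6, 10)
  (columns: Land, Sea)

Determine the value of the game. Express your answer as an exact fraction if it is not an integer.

20/3

Row minima: Gate-1 → -5, Gate-2 → 6; maximin = 6.
Column maxima: Land → 9, Sea → 10; minimax = 9.
6 ≠ 9, so there is no saddle point; optimal play is mixed.
Let the inspector play Gate-1 with probability p. Expected payoff against Land: 9p + 6(1−p) = 3p + 6; against Sea: (-5)p + 10(1−p) = −15p + 10.
Setting these equal: 3p + 6 = −15p + 10 ⇒ 18p = 4 ⇒ p = 2/9, and the value is (3)·(2/9) + 6 = 20/3.
For the smuggler: with q = P(Land), equating Gate-1's and Gate-2's payoffs gives 14q − 5 = −4q + 10 ⇒ q = 5/6.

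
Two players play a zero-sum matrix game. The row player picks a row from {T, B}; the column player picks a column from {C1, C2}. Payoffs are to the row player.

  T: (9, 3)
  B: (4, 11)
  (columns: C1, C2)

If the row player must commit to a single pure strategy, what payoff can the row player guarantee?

Row minima: T → 3, B → 4.
The best of these is 4.

4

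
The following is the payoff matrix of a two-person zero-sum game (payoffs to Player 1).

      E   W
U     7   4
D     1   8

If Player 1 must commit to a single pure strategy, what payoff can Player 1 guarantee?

Row minima: U → 4, D → 1.
The best of these is 4.

4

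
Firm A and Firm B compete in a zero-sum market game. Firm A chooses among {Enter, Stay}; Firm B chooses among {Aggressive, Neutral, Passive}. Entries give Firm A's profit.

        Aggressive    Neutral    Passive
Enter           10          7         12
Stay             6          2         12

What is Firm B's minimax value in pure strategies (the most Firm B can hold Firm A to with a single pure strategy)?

Column maxima: Aggressive → 10, Neutral → 7, Passive → 12.
The smallest of these is 7.

7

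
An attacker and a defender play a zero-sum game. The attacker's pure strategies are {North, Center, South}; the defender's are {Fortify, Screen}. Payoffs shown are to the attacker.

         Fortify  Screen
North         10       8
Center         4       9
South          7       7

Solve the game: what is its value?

58/7

Row minima: North → 8, Center → 4, South → 7; maximin = 8.
Column maxima: Fortify → 10, Screen → 9; minimax = 9.
8 ≠ 9, so there is no saddle point; optimal play is mixed.
South is strictly dominated by North, so the attacker never plays it.
On the remaining 2×2 (North, Center vs Fortify, Screen):
Let the attacker play North with probability p. Expected payoff against Fortify: 10p + 4(1−p) = 6p + 4; against Screen: 8p + 9(1−p) = −p + 9.
Setting these equal: 6p + 4 = −p + 9 ⇒ 7p = 5 ⇒ p = 5/7, and the value is (6)·(5/7) + 4 = 58/7.
For the defender: with q = P(Fortify), equating North's and Center's payoffs gives 2q + 8 = −5q + 9 ⇒ q = 1/7.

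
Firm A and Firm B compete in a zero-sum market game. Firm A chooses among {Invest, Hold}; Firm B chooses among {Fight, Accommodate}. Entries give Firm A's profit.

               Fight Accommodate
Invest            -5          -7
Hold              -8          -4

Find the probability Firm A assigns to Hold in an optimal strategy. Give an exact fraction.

Row minima: Invest → -7, Hold → -8; maximin = -7.
Column maxima: Fight → -5, Accommodate → -4; minimax = -5.
-7 ≠ -5, so there is no saddle point; optimal play is mixed.
Let Firm A play Invest with probability p. Expected payoff against Fight: (-5)p + (-8)(1−p) = 3p − 8; against Accommodate: (-7)p + (-4)(1−p) = −3p − 4.
Setting these equal: 3p − 8 = −3p − 4 ⇒ 6p = 4 ⇒ p = 2/3, and the value is (3)·(2/3) − 8 = -6.
For Firm B: with q = P(Fight), equating Invest's and Hold's payoffs gives 2q − 7 = −4q − 4 ⇒ q = 1/2.

1/3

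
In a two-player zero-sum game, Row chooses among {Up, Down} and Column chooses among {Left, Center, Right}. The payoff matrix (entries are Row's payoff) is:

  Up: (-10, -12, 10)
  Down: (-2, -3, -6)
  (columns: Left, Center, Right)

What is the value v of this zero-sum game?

-102/25

Row minima: Up → -12, Down → -6; maximin = -6.
Column maxima: Left → -2, Center → -3, Right → 10; minimax = -3.
-6 ≠ -3, so there is no saddle point; optimal play is mixed.
Left is strictly dominated by Center (it gives Row strictly more in every row), so Column never plays it.
On the remaining 2×2 (Up, Down vs Center, Right):
Let Row play Up with probability p. Expected payoff against Center: (-12)p + (-3)(1−p) = −9p − 3; against Right: 10p + (-6)(1−p) = 16p − 6.
Setting these equal: −9p − 3 = 16p − 6 ⇒ −25p = -3 ⇒ p = 3/25, and the value is (-9)·(3/25) − 3 = -102/25.
For Column: with q = P(Center), equating Up's and Down's payoffs gives −22q + 10 = 3q − 6 ⇒ q = 16/25.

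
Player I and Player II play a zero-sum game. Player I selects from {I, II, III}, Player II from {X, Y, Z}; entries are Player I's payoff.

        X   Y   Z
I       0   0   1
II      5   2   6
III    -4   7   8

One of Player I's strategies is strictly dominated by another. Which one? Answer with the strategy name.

II gives a strictly higher payoff than I against every column: 5 > 0, 2 > 0, 6 > 1.
So I is strictly dominated and Player I never plays it.

I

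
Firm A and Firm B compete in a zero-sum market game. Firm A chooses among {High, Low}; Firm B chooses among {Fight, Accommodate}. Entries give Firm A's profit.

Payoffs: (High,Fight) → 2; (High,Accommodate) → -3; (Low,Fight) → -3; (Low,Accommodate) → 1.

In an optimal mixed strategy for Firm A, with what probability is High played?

4/9

Row minima: High → -3, Low → -3; maximin = -3.
Column maxima: Fight → 2, Accommodate → 1; minimax = 1.
-3 ≠ 1, so there is no saddle point; optimal play is mixed.
Let Firm A play High with probability p. Expected payoff against Fight: 2p + (-3)(1−p) = 5p − 3; against Accommodate: (-3)p + 1(1−p) = −4p + 1.
Setting these equal: 5p − 3 = −4p + 1 ⇒ 9p = 4 ⇒ p = 4/9, and the value is (5)·(4/9) − 3 = -7/9.
For Firm B: with q = P(Fight), equating High's and Low's payoffs gives 5q − 3 = −4q + 1 ⇒ q = 4/9.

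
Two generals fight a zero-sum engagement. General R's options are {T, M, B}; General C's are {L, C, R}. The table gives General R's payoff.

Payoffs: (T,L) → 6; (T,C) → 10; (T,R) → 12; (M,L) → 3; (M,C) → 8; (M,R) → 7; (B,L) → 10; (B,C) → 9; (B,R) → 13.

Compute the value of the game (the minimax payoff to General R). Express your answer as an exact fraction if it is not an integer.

46/5

Row minima: T → 6, M → 3, B → 9; maximin = 9.
Column maxima: L → 10, C → 10, R → 13; minimax = 10.
9 ≠ 10, so there is no saddle point; optimal play is mixed.
M is strictly dominated by T, so General R never plays it.
R is strictly dominated by L (it gives General R strictly more in every row), so General C never plays it.
On the remaining 2×2 (T, B vs L, C):
Let General R play T with probability p. Expected payoff against L: 6p + 10(1−p) = −4p + 10; against C: 10p + 9(1−p) = p + 9.
Setting these equal: −4p + 10 = p + 9 ⇒ −5p = -1 ⇒ p = 1/5, and the value is (-4)·(1/5) + 10 = 46/5.
For General C: with q = P(L), equating T's and B's payoffs gives −4q + 10 = q + 9 ⇒ q = 1/5.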